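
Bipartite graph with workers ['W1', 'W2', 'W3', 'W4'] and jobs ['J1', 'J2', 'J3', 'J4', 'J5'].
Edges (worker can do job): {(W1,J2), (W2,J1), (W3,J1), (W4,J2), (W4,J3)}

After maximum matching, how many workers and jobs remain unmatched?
Unmatched: 1 workers, 2 jobs

Maximum matching size: 3
Workers: 4 total, 3 matched, 1 unmatched
Jobs: 5 total, 3 matched, 2 unmatched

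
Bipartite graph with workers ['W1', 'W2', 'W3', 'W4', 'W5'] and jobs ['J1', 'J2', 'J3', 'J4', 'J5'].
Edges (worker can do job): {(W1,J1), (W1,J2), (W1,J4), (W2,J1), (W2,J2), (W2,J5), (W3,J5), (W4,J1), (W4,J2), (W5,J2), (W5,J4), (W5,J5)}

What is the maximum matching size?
Maximum matching size = 4

Maximum matching: {(W1,J4), (W3,J5), (W4,J1), (W5,J2)}
Size: 4

This assigns 4 workers to 4 distinct jobs.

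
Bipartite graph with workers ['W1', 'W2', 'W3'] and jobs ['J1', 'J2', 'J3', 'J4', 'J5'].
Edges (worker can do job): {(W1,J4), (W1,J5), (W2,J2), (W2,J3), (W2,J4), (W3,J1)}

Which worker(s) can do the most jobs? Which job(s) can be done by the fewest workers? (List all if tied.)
Most versatile: W2 (3 jobs); Least covered: J1, J2, J3, J5 (1 workers)

Worker degrees (jobs they can do): W1:2, W2:3, W3:1
Job degrees (workers who can do it): J1:1, J2:1, J3:1, J4:2, J5:1

Maximum worker degree is 3, achieved by: W2
Minimum job degree is 1, achieved by: J1, J2, J3, J5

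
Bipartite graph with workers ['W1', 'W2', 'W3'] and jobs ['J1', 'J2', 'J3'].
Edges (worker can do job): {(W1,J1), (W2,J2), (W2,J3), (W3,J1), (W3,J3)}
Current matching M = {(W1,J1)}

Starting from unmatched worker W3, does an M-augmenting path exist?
Yes: W3 → J3

An M-augmenting path alternates non-matching / matching edges, starting and ending at unmatched vertices.
Path: W3 → J3
(J3 is unmatched in M, so the path is augmenting.)
Flipping edges along this path would increase |M| from 1 to 2.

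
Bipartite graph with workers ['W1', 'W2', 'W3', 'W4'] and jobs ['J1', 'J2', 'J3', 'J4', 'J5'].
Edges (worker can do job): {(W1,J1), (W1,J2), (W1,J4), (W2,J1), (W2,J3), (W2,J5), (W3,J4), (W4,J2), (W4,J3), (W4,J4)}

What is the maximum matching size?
Maximum matching size = 4

Maximum matching: {(W1,J1), (W2,J5), (W3,J4), (W4,J3)}
Size: 4

This assigns 4 workers to 4 distinct jobs.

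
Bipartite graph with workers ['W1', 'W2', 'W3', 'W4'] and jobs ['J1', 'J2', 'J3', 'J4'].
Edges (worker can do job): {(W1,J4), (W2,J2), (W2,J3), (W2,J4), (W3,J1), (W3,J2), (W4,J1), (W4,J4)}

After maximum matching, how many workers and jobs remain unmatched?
Unmatched: 0 workers, 0 jobs

Maximum matching size: 4
Workers: 4 total, 4 matched, 0 unmatched
Jobs: 4 total, 4 matched, 0 unmatched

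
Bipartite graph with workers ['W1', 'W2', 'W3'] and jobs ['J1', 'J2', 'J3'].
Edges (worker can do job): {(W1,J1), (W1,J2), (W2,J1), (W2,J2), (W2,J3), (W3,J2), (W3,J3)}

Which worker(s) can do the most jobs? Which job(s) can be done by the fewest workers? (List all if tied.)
Most versatile: W2 (3 jobs); Least covered: J1, J3 (2 workers)

Worker degrees (jobs they can do): W1:2, W2:3, W3:2
Job degrees (workers who can do it): J1:2, J2:3, J3:2

Maximum worker degree is 3, achieved by: W2
Minimum job degree is 2, achieved by: J1, J3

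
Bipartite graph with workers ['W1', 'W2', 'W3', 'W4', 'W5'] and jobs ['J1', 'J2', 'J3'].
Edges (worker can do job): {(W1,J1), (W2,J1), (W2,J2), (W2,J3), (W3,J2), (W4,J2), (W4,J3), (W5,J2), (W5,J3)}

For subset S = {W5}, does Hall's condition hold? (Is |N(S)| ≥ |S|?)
Yes: |N(S)| = 2, |S| = 1

Subset S = {W5}
Neighbors N(S) = {J2, J3}

|N(S)| = 2, |S| = 1
Hall's condition: |N(S)| ≥ |S| is satisfied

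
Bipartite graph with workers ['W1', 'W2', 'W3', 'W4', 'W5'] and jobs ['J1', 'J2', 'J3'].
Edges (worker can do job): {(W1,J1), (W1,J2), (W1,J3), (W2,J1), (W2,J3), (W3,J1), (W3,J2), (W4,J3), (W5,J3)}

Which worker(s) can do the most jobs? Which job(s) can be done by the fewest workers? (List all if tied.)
Most versatile: W1 (3 jobs); Least covered: J2 (2 workers)

Worker degrees (jobs they can do): W1:3, W2:2, W3:2, W4:1, W5:1
Job degrees (workers who can do it): J1:3, J2:2, J3:4

Maximum worker degree is 3, achieved by: W1
Minimum job degree is 2, achieved by: J2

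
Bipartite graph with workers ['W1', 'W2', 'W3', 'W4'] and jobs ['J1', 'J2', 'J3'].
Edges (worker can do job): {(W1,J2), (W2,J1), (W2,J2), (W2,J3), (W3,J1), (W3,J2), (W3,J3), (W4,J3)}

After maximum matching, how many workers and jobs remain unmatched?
Unmatched: 1 workers, 0 jobs

Maximum matching size: 3
Workers: 4 total, 3 matched, 1 unmatched
Jobs: 3 total, 3 matched, 0 unmatched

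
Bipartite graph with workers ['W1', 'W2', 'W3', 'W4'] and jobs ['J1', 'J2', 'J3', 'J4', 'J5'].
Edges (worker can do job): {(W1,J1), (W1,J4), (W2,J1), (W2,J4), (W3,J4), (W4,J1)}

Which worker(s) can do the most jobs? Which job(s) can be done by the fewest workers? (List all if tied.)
Most versatile: W1, W2 (2 jobs); Least covered: J2, J3, J5 (0 workers)

Worker degrees (jobs they can do): W1:2, W2:2, W3:1, W4:1
Job degrees (workers who can do it): J1:3, J2:0, J3:0, J4:3, J5:0

Maximum worker degree is 2, achieved by: W1, W2
Minimum job degree is 0, achieved by: J2, J3, J5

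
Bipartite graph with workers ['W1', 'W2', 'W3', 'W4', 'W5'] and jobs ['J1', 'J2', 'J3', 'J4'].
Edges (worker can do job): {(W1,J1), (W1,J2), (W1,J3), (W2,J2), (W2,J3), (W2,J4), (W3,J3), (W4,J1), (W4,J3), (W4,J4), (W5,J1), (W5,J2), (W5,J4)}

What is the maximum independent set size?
Maximum independent set = 5

By König's theorem:
- Min vertex cover = Max matching = 4
- Max independent set = Total vertices - Min vertex cover
- Max independent set = 9 - 4 = 5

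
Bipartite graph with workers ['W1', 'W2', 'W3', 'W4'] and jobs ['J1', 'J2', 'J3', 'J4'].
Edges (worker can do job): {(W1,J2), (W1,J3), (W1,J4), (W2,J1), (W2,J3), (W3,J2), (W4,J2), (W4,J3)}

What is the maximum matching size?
Maximum matching size = 4

Maximum matching: {(W1,J4), (W2,J1), (W3,J2), (W4,J3)}
Size: 4

This assigns 4 workers to 4 distinct jobs.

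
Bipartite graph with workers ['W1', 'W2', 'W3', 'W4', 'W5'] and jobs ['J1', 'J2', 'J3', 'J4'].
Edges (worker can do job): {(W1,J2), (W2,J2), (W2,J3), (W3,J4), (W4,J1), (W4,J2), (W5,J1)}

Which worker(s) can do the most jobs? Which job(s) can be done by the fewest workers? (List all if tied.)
Most versatile: W2, W4 (2 jobs); Least covered: J3, J4 (1 workers)

Worker degrees (jobs they can do): W1:1, W2:2, W3:1, W4:2, W5:1
Job degrees (workers who can do it): J1:2, J2:3, J3:1, J4:1

Maximum worker degree is 2, achieved by: W2, W4
Minimum job degree is 1, achieved by: J3, J4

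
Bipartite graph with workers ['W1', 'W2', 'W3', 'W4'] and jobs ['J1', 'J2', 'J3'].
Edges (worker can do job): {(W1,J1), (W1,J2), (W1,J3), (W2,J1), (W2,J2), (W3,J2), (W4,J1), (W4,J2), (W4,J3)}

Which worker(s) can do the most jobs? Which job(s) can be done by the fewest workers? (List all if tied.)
Most versatile: W1, W4 (3 jobs); Least covered: J3 (2 workers)

Worker degrees (jobs they can do): W1:3, W2:2, W3:1, W4:3
Job degrees (workers who can do it): J1:3, J2:4, J3:2

Maximum worker degree is 3, achieved by: W1, W4
Minimum job degree is 2, achieved by: J3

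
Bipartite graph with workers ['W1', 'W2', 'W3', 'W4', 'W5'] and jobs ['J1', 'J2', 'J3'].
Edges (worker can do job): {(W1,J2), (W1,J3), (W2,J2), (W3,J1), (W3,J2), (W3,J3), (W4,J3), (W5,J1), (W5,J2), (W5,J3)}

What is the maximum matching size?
Maximum matching size = 3

Maximum matching: {(W1,J2), (W3,J1), (W5,J3)}
Size: 3

This assigns 3 workers to 3 distinct jobs.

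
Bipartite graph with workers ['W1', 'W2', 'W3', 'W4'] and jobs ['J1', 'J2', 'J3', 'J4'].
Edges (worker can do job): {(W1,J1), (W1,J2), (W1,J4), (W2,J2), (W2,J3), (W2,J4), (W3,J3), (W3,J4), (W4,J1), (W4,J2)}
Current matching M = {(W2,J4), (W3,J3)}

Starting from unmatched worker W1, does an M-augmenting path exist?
Yes: W1 → J2

An M-augmenting path alternates non-matching / matching edges, starting and ending at unmatched vertices.
Path: W1 → J2
(J2 is unmatched in M, so the path is augmenting.)
Flipping edges along this path would increase |M| from 2 to 3.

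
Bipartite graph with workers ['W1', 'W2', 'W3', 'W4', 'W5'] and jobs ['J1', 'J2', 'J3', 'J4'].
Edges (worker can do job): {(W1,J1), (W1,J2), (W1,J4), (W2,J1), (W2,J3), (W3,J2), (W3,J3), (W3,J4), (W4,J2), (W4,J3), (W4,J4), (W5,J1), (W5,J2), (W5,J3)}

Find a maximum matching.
Matching: {(W1,J1), (W3,J4), (W4,J2), (W5,J3)}

Maximum matching (size 4):
  W1 → J1
  W3 → J4
  W4 → J2
  W5 → J3

Each worker is assigned to at most one job, and each job to at most one worker.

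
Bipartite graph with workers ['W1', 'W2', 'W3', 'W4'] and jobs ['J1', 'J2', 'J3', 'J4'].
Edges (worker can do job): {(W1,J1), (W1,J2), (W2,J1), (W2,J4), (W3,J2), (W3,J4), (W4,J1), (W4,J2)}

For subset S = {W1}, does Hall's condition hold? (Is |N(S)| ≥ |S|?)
Yes: |N(S)| = 2, |S| = 1

Subset S = {W1}
Neighbors N(S) = {J1, J2}

|N(S)| = 2, |S| = 1
Hall's condition: |N(S)| ≥ |S| is satisfied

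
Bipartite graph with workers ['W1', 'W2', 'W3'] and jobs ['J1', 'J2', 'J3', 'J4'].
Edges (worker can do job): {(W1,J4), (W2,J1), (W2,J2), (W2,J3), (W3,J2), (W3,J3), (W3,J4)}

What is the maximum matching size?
Maximum matching size = 3

Maximum matching: {(W1,J4), (W2,J1), (W3,J2)}
Size: 3

This assigns 3 workers to 3 distinct jobs.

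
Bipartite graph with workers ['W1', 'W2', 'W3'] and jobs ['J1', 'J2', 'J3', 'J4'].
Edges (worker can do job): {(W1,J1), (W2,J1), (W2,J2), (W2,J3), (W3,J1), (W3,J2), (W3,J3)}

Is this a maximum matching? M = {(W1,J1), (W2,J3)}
No, size 2 is not maximum

Proposed matching has size 2.
Maximum matching size for this graph: 3.

This is NOT maximum - can be improved to size 3.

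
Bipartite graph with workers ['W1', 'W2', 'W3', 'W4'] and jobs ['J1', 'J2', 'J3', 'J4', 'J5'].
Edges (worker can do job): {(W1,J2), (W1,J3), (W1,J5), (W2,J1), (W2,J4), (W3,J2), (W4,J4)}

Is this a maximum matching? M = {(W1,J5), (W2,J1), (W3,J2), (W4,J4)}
Yes, size 4 is maximum

Proposed matching has size 4.
Maximum matching size for this graph: 4.

This is a maximum matching.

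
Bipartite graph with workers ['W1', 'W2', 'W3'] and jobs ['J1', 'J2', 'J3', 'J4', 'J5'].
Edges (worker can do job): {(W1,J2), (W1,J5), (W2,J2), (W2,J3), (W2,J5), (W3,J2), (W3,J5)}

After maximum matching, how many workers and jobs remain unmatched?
Unmatched: 0 workers, 2 jobs

Maximum matching size: 3
Workers: 3 total, 3 matched, 0 unmatched
Jobs: 5 total, 3 matched, 2 unmatched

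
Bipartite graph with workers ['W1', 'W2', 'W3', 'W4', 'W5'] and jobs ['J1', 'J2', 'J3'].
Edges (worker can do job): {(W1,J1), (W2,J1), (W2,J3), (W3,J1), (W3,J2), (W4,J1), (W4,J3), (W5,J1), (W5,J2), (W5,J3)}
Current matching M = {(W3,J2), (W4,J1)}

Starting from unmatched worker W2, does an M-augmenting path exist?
Yes: W2 → J1 → W4 → J3

An M-augmenting path alternates non-matching / matching edges, starting and ending at unmatched vertices.
Path: W2 → J1 → W4 → J3
(J3 is unmatched in M, so the path is augmenting.)
Flipping edges along this path would increase |M| from 2 to 3.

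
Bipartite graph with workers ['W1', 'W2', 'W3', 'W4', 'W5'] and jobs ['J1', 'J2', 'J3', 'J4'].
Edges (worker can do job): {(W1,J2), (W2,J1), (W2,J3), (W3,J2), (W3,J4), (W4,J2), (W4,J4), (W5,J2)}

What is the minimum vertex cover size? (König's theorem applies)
Minimum vertex cover size = 3

By König's theorem: in bipartite graphs,
min vertex cover = max matching = 3

Maximum matching has size 3, so minimum vertex cover also has size 3.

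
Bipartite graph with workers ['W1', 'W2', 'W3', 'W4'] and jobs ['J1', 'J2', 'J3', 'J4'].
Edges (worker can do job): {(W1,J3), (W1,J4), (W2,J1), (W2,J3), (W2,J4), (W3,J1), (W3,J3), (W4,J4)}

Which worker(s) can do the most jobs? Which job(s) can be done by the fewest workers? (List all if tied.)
Most versatile: W2 (3 jobs); Least covered: J2 (0 workers)

Worker degrees (jobs they can do): W1:2, W2:3, W3:2, W4:1
Job degrees (workers who can do it): J1:2, J2:0, J3:3, J4:3

Maximum worker degree is 3, achieved by: W2
Minimum job degree is 0, achieved by: J2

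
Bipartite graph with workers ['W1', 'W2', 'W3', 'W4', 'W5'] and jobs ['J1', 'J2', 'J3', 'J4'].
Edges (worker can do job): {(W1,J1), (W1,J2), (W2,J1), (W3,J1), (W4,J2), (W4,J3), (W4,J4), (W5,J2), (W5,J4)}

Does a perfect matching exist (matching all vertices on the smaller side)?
Yes, perfect matching exists (size 4)

Perfect matching: {(W1,J2), (W3,J1), (W4,J3), (W5,J4)}
All 4 vertices on the smaller side are matched.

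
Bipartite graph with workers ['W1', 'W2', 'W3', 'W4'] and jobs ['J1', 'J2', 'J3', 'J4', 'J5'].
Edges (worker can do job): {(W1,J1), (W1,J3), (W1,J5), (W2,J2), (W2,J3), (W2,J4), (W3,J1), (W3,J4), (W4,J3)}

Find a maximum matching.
Matching: {(W1,J5), (W2,J2), (W3,J4), (W4,J3)}

Maximum matching (size 4):
  W1 → J5
  W2 → J2
  W3 → J4
  W4 → J3

Each worker is assigned to at most one job, and each job to at most one worker.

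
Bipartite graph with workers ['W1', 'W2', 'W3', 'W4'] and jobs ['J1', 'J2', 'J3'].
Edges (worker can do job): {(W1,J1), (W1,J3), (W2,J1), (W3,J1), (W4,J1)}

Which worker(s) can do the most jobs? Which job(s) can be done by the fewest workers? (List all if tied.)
Most versatile: W1 (2 jobs); Least covered: J2 (0 workers)

Worker degrees (jobs they can do): W1:2, W2:1, W3:1, W4:1
Job degrees (workers who can do it): J1:4, J2:0, J3:1

Maximum worker degree is 2, achieved by: W1
Minimum job degree is 0, achieved by: J2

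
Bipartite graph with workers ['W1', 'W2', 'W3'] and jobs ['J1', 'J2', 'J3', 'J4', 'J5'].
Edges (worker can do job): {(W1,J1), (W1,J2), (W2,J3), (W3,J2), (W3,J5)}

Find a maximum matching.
Matching: {(W1,J2), (W2,J3), (W3,J5)}

Maximum matching (size 3):
  W1 → J2
  W2 → J3
  W3 → J5

Each worker is assigned to at most one job, and each job to at most one worker.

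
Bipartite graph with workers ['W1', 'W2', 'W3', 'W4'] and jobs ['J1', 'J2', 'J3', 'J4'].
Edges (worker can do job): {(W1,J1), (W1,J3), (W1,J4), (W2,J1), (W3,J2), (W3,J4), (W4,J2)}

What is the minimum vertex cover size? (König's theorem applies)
Minimum vertex cover size = 4

By König's theorem: in bipartite graphs,
min vertex cover = max matching = 4

Maximum matching has size 4, so minimum vertex cover also has size 4.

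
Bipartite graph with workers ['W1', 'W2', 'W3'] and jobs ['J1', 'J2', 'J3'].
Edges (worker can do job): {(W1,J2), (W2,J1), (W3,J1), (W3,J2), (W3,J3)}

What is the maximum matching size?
Maximum matching size = 3

Maximum matching: {(W1,J2), (W2,J1), (W3,J3)}
Size: 3

This assigns 3 workers to 3 distinct jobs.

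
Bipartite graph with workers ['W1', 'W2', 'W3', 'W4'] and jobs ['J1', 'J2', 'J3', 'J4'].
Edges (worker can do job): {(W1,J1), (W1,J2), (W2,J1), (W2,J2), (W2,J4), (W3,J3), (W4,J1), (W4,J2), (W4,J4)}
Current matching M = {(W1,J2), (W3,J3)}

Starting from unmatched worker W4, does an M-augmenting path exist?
Yes: W4 → J4

An M-augmenting path alternates non-matching / matching edges, starting and ending at unmatched vertices.
Path: W4 → J4
(J4 is unmatched in M, so the path is augmenting.)
Flipping edges along this path would increase |M| from 2 to 3.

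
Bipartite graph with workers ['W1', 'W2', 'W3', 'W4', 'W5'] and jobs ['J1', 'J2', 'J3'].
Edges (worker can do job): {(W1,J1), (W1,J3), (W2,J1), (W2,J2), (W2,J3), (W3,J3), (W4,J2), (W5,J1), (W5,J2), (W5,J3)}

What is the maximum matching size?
Maximum matching size = 3

Maximum matching: {(W1,J1), (W3,J3), (W5,J2)}
Size: 3

This assigns 3 workers to 3 distinct jobs.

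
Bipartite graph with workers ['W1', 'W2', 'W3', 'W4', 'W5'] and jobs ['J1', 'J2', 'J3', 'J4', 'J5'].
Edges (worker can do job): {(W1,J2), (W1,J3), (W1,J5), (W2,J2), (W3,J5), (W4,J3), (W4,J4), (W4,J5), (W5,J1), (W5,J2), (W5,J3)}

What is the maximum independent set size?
Maximum independent set = 5

By König's theorem:
- Min vertex cover = Max matching = 5
- Max independent set = Total vertices - Min vertex cover
- Max independent set = 10 - 5 = 5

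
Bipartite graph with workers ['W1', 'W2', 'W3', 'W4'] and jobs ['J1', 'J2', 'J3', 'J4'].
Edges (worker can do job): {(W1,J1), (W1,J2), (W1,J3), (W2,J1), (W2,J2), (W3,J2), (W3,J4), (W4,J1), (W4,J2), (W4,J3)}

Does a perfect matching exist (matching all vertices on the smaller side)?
Yes, perfect matching exists (size 4)

Perfect matching: {(W1,J2), (W2,J1), (W3,J4), (W4,J3)}
All 4 vertices on the smaller side are matched.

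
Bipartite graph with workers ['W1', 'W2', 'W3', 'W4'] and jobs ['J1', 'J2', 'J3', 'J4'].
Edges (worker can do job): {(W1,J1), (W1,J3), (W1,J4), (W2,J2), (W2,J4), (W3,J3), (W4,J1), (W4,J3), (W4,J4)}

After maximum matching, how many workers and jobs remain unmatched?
Unmatched: 0 workers, 0 jobs

Maximum matching size: 4
Workers: 4 total, 4 matched, 0 unmatched
Jobs: 4 total, 4 matched, 0 unmatched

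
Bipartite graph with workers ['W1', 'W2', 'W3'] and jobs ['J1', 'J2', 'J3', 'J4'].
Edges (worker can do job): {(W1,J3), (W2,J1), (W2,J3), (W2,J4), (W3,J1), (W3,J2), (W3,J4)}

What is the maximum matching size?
Maximum matching size = 3

Maximum matching: {(W1,J3), (W2,J1), (W3,J2)}
Size: 3

This assigns 3 workers to 3 distinct jobs.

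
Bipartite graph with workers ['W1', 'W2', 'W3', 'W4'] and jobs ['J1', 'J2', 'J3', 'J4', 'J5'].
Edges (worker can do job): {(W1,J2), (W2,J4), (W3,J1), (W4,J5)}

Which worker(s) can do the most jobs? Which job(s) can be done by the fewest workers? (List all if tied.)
Most versatile: W1, W2, W3, W4 (1 jobs); Least covered: J3 (0 workers)

Worker degrees (jobs they can do): W1:1, W2:1, W3:1, W4:1
Job degrees (workers who can do it): J1:1, J2:1, J3:0, J4:1, J5:1

Maximum worker degree is 1, achieved by: W1, W2, W3, W4
Minimum job degree is 0, achieved by: J3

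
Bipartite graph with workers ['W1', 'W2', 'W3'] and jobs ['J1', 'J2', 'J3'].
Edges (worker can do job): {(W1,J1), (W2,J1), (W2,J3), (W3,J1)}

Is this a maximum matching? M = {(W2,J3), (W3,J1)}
Yes, size 2 is maximum

Proposed matching has size 2.
Maximum matching size for this graph: 2.

This is a maximum matching.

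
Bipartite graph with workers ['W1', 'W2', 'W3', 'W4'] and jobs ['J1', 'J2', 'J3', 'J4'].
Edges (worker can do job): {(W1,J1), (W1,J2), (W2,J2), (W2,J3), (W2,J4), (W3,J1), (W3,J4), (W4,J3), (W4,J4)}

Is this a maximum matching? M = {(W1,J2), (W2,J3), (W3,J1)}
No, size 3 is not maximum

Proposed matching has size 3.
Maximum matching size for this graph: 4.

This is NOT maximum - can be improved to size 4.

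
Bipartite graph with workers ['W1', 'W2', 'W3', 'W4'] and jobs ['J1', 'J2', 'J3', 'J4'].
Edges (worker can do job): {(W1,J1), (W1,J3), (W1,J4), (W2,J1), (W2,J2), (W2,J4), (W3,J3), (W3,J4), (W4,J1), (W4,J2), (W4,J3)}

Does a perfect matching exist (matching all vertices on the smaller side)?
Yes, perfect matching exists (size 4)

Perfect matching: {(W1,J1), (W2,J2), (W3,J4), (W4,J3)}
All 4 vertices on the smaller side are matched.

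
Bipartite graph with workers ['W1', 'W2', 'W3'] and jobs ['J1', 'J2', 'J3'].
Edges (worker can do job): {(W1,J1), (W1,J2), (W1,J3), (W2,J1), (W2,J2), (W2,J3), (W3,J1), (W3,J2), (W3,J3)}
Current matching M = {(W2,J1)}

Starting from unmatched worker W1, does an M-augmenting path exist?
Yes: W1 → J2

An M-augmenting path alternates non-matching / matching edges, starting and ending at unmatched vertices.
Path: W1 → J2
(J2 is unmatched in M, so the path is augmenting.)
Flipping edges along this path would increase |M| from 1 to 2.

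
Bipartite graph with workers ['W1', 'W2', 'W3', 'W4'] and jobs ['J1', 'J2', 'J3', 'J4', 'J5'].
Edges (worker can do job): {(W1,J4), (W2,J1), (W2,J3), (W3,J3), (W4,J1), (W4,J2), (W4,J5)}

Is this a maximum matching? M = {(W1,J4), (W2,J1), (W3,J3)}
No, size 3 is not maximum

Proposed matching has size 3.
Maximum matching size for this graph: 4.

This is NOT maximum - can be improved to size 4.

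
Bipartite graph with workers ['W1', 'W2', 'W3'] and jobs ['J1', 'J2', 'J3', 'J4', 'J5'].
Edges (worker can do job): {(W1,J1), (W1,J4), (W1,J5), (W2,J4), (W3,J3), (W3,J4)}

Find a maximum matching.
Matching: {(W1,J5), (W2,J4), (W3,J3)}

Maximum matching (size 3):
  W1 → J5
  W2 → J4
  W3 → J3

Each worker is assigned to at most one job, and each job to at most one worker.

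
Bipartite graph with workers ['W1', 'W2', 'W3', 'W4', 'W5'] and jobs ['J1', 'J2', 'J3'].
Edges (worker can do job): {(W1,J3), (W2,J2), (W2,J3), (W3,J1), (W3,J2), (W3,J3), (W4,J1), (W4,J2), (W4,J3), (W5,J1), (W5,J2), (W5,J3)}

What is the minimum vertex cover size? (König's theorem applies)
Minimum vertex cover size = 3

By König's theorem: in bipartite graphs,
min vertex cover = max matching = 3

Maximum matching has size 3, so minimum vertex cover also has size 3.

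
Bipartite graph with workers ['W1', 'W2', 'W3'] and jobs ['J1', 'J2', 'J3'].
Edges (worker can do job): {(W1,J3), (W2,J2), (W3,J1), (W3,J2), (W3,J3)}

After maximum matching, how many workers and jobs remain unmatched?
Unmatched: 0 workers, 0 jobs

Maximum matching size: 3
Workers: 3 total, 3 matched, 0 unmatched
Jobs: 3 total, 3 matched, 0 unmatched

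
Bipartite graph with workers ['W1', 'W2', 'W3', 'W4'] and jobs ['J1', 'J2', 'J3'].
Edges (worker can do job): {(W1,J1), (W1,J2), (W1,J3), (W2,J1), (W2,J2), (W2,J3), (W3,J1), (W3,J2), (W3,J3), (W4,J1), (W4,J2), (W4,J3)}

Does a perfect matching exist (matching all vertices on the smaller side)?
Yes, perfect matching exists (size 3)

Perfect matching: {(W1,J1), (W3,J2), (W4,J3)}
All 3 vertices on the smaller side are matched.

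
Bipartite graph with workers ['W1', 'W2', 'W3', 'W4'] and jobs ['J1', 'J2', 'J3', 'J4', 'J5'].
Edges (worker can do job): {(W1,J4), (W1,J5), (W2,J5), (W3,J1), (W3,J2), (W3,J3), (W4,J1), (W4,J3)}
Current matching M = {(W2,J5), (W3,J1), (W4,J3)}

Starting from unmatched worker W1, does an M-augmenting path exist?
Yes: W1 → J4

An M-augmenting path alternates non-matching / matching edges, starting and ending at unmatched vertices.
Path: W1 → J4
(J4 is unmatched in M, so the path is augmenting.)
Flipping edges along this path would increase |M| from 3 to 4.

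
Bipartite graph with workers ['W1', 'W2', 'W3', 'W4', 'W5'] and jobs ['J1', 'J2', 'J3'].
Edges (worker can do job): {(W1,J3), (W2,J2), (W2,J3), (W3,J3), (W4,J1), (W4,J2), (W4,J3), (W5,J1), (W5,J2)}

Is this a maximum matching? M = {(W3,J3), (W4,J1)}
No, size 2 is not maximum

Proposed matching has size 2.
Maximum matching size for this graph: 3.

This is NOT maximum - can be improved to size 3.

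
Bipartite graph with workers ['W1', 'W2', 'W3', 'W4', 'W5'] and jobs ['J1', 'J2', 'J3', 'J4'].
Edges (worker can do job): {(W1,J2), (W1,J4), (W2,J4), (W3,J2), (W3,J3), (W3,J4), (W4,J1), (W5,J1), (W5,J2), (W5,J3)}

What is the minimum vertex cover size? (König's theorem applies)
Minimum vertex cover size = 4

By König's theorem: in bipartite graphs,
min vertex cover = max matching = 4

Maximum matching has size 4, so minimum vertex cover also has size 4.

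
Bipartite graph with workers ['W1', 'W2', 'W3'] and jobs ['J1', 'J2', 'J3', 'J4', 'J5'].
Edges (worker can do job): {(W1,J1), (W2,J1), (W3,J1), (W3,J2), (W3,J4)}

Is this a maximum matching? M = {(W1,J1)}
No, size 1 is not maximum

Proposed matching has size 1.
Maximum matching size for this graph: 2.

This is NOT maximum - can be improved to size 2.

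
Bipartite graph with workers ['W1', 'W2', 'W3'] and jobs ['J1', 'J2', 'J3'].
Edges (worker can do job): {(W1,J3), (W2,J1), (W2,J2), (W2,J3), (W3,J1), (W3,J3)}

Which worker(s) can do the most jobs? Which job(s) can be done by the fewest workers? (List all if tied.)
Most versatile: W2 (3 jobs); Least covered: J2 (1 workers)

Worker degrees (jobs they can do): W1:1, W2:3, W3:2
Job degrees (workers who can do it): J1:2, J2:1, J3:3

Maximum worker degree is 3, achieved by: W2
Minimum job degree is 1, achieved by: J2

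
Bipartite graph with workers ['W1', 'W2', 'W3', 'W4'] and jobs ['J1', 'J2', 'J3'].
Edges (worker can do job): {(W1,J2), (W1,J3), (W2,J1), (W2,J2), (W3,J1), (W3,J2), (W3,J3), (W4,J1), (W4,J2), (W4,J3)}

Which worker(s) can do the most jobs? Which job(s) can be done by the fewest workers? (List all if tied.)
Most versatile: W3, W4 (3 jobs); Least covered: J1, J3 (3 workers)

Worker degrees (jobs they can do): W1:2, W2:2, W3:3, W4:3
Job degrees (workers who can do it): J1:3, J2:4, J3:3

Maximum worker degree is 3, achieved by: W3, W4
Minimum job degree is 3, achieved by: J1, J3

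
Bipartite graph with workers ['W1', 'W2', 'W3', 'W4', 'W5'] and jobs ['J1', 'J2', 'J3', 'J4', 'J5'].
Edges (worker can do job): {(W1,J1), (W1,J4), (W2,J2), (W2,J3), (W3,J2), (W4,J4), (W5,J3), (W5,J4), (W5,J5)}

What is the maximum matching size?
Maximum matching size = 5

Maximum matching: {(W1,J1), (W2,J3), (W3,J2), (W4,J4), (W5,J5)}
Size: 5

This assigns 5 workers to 5 distinct jobs.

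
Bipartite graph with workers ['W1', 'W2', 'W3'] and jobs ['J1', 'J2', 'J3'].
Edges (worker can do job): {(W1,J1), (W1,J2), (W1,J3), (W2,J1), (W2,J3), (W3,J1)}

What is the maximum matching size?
Maximum matching size = 3

Maximum matching: {(W1,J2), (W2,J3), (W3,J1)}
Size: 3

This assigns 3 workers to 3 distinct jobs.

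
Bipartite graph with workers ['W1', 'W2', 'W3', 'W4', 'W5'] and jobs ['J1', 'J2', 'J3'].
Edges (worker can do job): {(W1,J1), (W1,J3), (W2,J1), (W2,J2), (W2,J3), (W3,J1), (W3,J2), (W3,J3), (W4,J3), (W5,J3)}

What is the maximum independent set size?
Maximum independent set = 5

By König's theorem:
- Min vertex cover = Max matching = 3
- Max independent set = Total vertices - Min vertex cover
- Max independent set = 8 - 3 = 5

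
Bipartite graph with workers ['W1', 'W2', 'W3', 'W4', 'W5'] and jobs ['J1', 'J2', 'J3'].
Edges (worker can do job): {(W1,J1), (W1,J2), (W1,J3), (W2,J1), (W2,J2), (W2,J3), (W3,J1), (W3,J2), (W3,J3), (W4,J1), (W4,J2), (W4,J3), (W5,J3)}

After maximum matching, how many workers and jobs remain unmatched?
Unmatched: 2 workers, 0 jobs

Maximum matching size: 3
Workers: 5 total, 3 matched, 2 unmatched
Jobs: 3 total, 3 matched, 0 unmatched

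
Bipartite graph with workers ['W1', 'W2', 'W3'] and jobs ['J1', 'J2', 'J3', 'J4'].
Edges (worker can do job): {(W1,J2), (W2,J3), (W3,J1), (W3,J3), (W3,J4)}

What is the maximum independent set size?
Maximum independent set = 4

By König's theorem:
- Min vertex cover = Max matching = 3
- Max independent set = Total vertices - Min vertex cover
- Max independent set = 7 - 3 = 4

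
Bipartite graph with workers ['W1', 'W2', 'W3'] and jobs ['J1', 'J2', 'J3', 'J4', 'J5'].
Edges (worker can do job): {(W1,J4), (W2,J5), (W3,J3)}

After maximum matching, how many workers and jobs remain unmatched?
Unmatched: 0 workers, 2 jobs

Maximum matching size: 3
Workers: 3 total, 3 matched, 0 unmatched
Jobs: 5 total, 3 matched, 2 unmatched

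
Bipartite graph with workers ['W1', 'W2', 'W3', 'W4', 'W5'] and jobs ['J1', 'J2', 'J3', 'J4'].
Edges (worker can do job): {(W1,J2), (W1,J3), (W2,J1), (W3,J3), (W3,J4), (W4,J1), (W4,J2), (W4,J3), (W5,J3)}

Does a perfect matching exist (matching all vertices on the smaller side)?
Yes, perfect matching exists (size 4)

Perfect matching: {(W2,J1), (W3,J4), (W4,J2), (W5,J3)}
All 4 vertices on the smaller side are matched.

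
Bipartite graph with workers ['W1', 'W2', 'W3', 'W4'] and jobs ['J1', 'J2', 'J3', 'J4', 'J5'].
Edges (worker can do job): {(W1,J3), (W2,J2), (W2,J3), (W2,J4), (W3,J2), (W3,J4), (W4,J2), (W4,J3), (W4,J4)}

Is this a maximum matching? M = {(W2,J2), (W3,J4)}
No, size 2 is not maximum

Proposed matching has size 2.
Maximum matching size for this graph: 3.

This is NOT maximum - can be improved to size 3.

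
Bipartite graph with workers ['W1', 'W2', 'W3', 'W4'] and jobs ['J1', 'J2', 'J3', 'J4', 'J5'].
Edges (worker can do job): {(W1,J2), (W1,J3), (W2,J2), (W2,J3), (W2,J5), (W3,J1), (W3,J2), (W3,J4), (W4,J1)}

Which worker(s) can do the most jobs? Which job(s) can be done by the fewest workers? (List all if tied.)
Most versatile: W2, W3 (3 jobs); Least covered: J4, J5 (1 workers)

Worker degrees (jobs they can do): W1:2, W2:3, W3:3, W4:1
Job degrees (workers who can do it): J1:2, J2:3, J3:2, J4:1, J5:1

Maximum worker degree is 3, achieved by: W2, W3
Minimum job degree is 1, achieved by: J4, J5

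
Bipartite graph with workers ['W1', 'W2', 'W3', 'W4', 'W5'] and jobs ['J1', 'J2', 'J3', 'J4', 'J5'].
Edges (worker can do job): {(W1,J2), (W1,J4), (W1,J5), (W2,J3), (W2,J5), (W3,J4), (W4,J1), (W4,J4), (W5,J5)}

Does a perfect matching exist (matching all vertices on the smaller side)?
Yes, perfect matching exists (size 5)

Perfect matching: {(W1,J2), (W2,J3), (W3,J4), (W4,J1), (W5,J5)}
All 5 vertices on the smaller side are matched.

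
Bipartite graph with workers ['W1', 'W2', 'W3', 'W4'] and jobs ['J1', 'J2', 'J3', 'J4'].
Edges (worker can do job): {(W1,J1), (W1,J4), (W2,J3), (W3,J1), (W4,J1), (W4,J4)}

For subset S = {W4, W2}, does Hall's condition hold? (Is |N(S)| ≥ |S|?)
Yes: |N(S)| = 3, |S| = 2

Subset S = {W4, W2}
Neighbors N(S) = {J1, J3, J4}

|N(S)| = 3, |S| = 2
Hall's condition: |N(S)| ≥ |S| is satisfied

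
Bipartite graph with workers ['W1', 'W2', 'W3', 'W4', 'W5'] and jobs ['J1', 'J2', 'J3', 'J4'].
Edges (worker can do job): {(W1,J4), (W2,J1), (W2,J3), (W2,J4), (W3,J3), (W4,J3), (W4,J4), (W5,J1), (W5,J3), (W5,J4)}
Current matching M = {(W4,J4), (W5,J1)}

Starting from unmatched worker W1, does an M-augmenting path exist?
Yes: W1 → J4 → W4 → J3

An M-augmenting path alternates non-matching / matching edges, starting and ending at unmatched vertices.
Path: W1 → J4 → W4 → J3
(J3 is unmatched in M, so the path is augmenting.)
Flipping edges along this path would increase |M| from 2 to 3.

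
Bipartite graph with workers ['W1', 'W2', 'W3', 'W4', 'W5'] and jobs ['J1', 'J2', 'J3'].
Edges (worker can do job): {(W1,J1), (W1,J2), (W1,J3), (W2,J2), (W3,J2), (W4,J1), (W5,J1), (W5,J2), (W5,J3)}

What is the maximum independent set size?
Maximum independent set = 5

By König's theorem:
- Min vertex cover = Max matching = 3
- Max independent set = Total vertices - Min vertex cover
- Max independent set = 8 - 3 = 5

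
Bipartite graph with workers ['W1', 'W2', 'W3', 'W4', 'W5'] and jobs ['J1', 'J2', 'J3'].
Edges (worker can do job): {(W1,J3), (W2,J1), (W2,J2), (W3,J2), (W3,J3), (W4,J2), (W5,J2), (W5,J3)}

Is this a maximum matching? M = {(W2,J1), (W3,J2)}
No, size 2 is not maximum

Proposed matching has size 2.
Maximum matching size for this graph: 3.

This is NOT maximum - can be improved to size 3.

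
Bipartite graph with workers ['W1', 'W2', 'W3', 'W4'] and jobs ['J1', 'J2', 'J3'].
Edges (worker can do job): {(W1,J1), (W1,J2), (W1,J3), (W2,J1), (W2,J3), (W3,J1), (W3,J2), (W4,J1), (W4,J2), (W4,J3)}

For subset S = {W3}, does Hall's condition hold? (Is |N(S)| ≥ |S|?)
Yes: |N(S)| = 2, |S| = 1

Subset S = {W3}
Neighbors N(S) = {J1, J2}

|N(S)| = 2, |S| = 1
Hall's condition: |N(S)| ≥ |S| is satisfied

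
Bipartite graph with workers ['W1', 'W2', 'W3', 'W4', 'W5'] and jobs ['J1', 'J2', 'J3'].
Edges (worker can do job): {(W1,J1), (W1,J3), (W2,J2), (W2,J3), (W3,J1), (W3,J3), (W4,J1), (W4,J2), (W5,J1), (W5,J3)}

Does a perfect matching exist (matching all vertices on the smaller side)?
Yes, perfect matching exists (size 3)

Perfect matching: {(W3,J1), (W4,J2), (W5,J3)}
All 3 vertices on the smaller side are matched.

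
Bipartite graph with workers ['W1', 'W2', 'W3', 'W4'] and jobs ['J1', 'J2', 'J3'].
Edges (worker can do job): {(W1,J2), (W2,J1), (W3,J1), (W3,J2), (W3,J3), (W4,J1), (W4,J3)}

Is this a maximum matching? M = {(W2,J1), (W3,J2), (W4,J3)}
Yes, size 3 is maximum

Proposed matching has size 3.
Maximum matching size for this graph: 3.

This is a maximum matching.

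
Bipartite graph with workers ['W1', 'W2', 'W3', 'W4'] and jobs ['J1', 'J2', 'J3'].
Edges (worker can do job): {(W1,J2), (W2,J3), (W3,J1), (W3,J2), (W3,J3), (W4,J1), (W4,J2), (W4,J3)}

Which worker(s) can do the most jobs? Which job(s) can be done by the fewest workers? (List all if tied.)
Most versatile: W3, W4 (3 jobs); Least covered: J1 (2 workers)

Worker degrees (jobs they can do): W1:1, W2:1, W3:3, W4:3
Job degrees (workers who can do it): J1:2, J2:3, J3:3

Maximum worker degree is 3, achieved by: W3, W4
Minimum job degree is 2, achieved by: J1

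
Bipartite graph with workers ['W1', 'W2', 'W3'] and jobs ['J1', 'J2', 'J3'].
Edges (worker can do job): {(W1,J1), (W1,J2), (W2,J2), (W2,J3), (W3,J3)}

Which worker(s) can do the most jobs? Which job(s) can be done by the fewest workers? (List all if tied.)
Most versatile: W1, W2 (2 jobs); Least covered: J1 (1 workers)

Worker degrees (jobs they can do): W1:2, W2:2, W3:1
Job degrees (workers who can do it): J1:1, J2:2, J3:2

Maximum worker degree is 2, achieved by: W1, W2
Minimum job degree is 1, achieved by: J1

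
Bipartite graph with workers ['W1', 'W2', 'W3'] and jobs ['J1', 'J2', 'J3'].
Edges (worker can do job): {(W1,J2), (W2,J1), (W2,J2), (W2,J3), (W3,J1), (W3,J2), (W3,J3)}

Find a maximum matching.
Matching: {(W1,J2), (W2,J3), (W3,J1)}

Maximum matching (size 3):
  W1 → J2
  W2 → J3
  W3 → J1

Each worker is assigned to at most one job, and each job to at most one worker.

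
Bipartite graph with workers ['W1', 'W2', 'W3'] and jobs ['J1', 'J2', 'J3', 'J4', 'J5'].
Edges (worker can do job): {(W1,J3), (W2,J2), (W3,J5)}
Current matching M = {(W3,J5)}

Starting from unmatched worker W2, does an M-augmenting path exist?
Yes: W2 → J2

An M-augmenting path alternates non-matching / matching edges, starting and ending at unmatched vertices.
Path: W2 → J2
(J2 is unmatched in M, so the path is augmenting.)
Flipping edges along this path would increase |M| from 1 to 2.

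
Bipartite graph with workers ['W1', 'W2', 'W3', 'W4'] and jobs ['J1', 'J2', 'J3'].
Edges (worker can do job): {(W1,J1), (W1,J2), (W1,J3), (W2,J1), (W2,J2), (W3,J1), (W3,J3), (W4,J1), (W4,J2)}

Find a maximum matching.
Matching: {(W1,J2), (W3,J3), (W4,J1)}

Maximum matching (size 3):
  W1 → J2
  W3 → J3
  W4 → J1

Each worker is assigned to at most one job, and each job to at most one worker.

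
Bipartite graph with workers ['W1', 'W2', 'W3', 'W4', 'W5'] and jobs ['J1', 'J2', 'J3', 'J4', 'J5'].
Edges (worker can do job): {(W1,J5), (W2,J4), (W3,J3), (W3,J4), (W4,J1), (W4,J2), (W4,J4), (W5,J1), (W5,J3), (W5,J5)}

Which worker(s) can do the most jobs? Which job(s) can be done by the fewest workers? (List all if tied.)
Most versatile: W4, W5 (3 jobs); Least covered: J2 (1 workers)

Worker degrees (jobs they can do): W1:1, W2:1, W3:2, W4:3, W5:3
Job degrees (workers who can do it): J1:2, J2:1, J3:2, J4:3, J5:2

Maximum worker degree is 3, achieved by: W4, W5
Minimum job degree is 1, achieved by: J2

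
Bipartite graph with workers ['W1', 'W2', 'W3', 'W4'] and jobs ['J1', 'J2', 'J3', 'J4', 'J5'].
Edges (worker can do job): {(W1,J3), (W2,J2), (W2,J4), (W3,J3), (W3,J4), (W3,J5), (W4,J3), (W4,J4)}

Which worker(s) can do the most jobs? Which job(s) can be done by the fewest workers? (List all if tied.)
Most versatile: W3 (3 jobs); Least covered: J1 (0 workers)

Worker degrees (jobs they can do): W1:1, W2:2, W3:3, W4:2
Job degrees (workers who can do it): J1:0, J2:1, J3:3, J4:3, J5:1

Maximum worker degree is 3, achieved by: W3
Minimum job degree is 0, achieved by: J1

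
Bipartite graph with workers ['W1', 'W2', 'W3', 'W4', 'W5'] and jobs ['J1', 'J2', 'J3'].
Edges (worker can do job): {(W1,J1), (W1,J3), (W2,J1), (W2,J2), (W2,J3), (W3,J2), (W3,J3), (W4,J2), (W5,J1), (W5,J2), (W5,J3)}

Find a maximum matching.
Matching: {(W3,J3), (W4,J2), (W5,J1)}

Maximum matching (size 3):
  W3 → J3
  W4 → J2
  W5 → J1

Each worker is assigned to at most one job, and each job to at most one worker.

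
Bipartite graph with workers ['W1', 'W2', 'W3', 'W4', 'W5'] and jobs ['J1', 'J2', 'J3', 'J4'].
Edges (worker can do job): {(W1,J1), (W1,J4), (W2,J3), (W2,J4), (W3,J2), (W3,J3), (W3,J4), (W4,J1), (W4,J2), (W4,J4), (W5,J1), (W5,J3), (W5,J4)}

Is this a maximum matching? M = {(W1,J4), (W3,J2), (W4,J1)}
No, size 3 is not maximum

Proposed matching has size 3.
Maximum matching size for this graph: 4.

This is NOT maximum - can be improved to size 4.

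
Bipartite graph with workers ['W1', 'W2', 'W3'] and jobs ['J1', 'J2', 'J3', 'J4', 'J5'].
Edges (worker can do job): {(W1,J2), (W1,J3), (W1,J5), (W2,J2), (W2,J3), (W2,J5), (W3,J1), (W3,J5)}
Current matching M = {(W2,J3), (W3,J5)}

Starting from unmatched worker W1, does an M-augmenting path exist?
Yes: W1 → J2

An M-augmenting path alternates non-matching / matching edges, starting and ending at unmatched vertices.
Path: W1 → J2
(J2 is unmatched in M, so the path is augmenting.)
Flipping edges along this path would increase |M| from 2 to 3.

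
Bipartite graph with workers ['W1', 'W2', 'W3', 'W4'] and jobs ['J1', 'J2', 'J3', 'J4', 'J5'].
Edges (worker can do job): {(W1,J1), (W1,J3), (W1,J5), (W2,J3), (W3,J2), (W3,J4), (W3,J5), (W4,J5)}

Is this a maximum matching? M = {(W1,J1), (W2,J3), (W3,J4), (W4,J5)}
Yes, size 4 is maximum

Proposed matching has size 4.
Maximum matching size for this graph: 4.

This is a maximum matching.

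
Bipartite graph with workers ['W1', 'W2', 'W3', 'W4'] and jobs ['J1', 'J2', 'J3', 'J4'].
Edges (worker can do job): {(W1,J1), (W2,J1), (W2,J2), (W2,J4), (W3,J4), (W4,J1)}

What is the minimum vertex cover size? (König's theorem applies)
Minimum vertex cover size = 3

By König's theorem: in bipartite graphs,
min vertex cover = max matching = 3

Maximum matching has size 3, so minimum vertex cover also has size 3.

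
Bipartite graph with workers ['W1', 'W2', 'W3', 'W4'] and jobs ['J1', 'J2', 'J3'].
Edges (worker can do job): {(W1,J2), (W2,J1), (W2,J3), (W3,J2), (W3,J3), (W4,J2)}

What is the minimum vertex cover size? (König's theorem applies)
Minimum vertex cover size = 3

By König's theorem: in bipartite graphs,
min vertex cover = max matching = 3

Maximum matching has size 3, so minimum vertex cover also has size 3.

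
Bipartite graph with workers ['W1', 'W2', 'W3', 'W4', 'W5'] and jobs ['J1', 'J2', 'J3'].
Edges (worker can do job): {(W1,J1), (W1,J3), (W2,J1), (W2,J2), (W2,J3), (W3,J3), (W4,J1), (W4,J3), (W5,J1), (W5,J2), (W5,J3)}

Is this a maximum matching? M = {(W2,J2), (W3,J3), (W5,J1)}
Yes, size 3 is maximum

Proposed matching has size 3.
Maximum matching size for this graph: 3.

This is a maximum matching.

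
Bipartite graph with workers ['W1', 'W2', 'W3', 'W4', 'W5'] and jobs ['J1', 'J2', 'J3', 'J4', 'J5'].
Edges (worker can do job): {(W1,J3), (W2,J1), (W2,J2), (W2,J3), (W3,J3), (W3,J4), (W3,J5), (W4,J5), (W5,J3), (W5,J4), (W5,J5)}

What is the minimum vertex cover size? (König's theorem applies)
Minimum vertex cover size = 4

By König's theorem: in bipartite graphs,
min vertex cover = max matching = 4

Maximum matching has size 4, so minimum vertex cover also has size 4.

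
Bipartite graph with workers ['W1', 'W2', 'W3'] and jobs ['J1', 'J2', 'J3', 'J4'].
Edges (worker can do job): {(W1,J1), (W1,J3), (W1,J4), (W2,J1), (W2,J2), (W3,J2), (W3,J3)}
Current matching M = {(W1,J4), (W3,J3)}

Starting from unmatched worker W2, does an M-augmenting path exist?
Yes: W2 → J2

An M-augmenting path alternates non-matching / matching edges, starting and ending at unmatched vertices.
Path: W2 → J2
(J2 is unmatched in M, so the path is augmenting.)
Flipping edges along this path would increase |M| from 2 to 3.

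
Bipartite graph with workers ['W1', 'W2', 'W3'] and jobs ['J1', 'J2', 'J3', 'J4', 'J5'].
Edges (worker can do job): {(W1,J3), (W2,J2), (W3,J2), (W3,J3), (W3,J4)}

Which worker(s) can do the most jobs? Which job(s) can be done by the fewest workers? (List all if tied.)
Most versatile: W3 (3 jobs); Least covered: J1, J5 (0 workers)

Worker degrees (jobs they can do): W1:1, W2:1, W3:3
Job degrees (workers who can do it): J1:0, J2:2, J3:2, J4:1, J5:0

Maximum worker degree is 3, achieved by: W3
Minimum job degree is 0, achieved by: J1, J5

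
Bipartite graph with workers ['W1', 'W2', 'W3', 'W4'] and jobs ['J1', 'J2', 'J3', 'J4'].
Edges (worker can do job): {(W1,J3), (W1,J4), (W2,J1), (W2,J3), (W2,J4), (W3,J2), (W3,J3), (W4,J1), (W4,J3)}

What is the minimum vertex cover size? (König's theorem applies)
Minimum vertex cover size = 4

By König's theorem: in bipartite graphs,
min vertex cover = max matching = 4

Maximum matching has size 4, so minimum vertex cover also has size 4.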